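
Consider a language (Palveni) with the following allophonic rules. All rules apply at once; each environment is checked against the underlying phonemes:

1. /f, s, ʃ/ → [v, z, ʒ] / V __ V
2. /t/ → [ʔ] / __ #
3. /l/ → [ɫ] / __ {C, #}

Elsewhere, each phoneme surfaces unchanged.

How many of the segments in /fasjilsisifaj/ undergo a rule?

Segments that undergo a rule: /l/ → [ɫ] (rule 3); /s/ → [z] (rule 1); /f/ → [v] (rule 1).
All other segments surface unchanged.

3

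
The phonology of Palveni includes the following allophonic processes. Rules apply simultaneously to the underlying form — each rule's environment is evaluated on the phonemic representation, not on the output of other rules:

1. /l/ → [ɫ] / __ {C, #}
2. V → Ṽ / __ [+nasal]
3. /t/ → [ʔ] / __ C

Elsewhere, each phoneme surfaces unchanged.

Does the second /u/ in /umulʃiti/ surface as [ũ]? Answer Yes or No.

No

/u/ (between /m/ and /l/) fails the environment for rule 2, so it stays [u].
The actual realization is [u], not [ũ].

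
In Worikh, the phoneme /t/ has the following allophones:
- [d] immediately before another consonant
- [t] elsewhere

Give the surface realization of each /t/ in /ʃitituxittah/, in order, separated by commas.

[t], [t], [d], [t]

Occurrence 1 (position 3): no conditioning environment matches → elsewhere allophone [t].
Occurrence 2 (position 5): no conditioning environment matches → elsewhere allophone [t].
Occurrence 3 (position 9): immediately before another consonant → [d].
Occurrence 4 (position 10): no conditioning environment matches → elsewhere allophone [t].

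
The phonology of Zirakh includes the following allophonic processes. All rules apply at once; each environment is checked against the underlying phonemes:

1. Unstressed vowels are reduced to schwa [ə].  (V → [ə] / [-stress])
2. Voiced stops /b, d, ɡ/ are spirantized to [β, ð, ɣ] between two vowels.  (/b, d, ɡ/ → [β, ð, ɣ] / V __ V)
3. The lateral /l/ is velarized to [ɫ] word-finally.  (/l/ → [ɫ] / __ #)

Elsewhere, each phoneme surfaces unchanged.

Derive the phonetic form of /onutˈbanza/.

/o/ (word-initial): in an unstressed syllable, so rule 1 applies → [ə].
/n/ stays [n].
/u/ (between /n/ and /t/) occurs in an unstressed syllable → [ə] by rule 1.
/t/ (between /u/ and /b/): no rule targets it → [t].
/b/ (between /t/ and /a/): rule 2 targets it, but not between two vowels → unchanged [b].
/a/ (between /b/ and /n/) fails the environment for rule 1, so it stays [a].
/n/ (between /a/ and /z/): no rule targets it → [n].
/z/ (between /n/ and /a/) is unaffected → [z].
/a/ (word-final) occurs in an unstressed syllable → [ə] by rule 1.

[ənətˈbanzə]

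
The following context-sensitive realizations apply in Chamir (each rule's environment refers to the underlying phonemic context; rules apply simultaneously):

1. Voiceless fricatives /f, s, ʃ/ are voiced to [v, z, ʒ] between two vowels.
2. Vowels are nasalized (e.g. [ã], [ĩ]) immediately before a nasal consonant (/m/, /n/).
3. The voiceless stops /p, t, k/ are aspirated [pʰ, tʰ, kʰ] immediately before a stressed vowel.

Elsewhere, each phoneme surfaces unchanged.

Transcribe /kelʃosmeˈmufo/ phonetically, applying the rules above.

[kelʃosmẽˈmuvo]

/k/ (word-initial) is in the target of rule 3 but the environment (immediately before a stressed vowel) is not met → [k].
/e/ (between /k/ and /l/): rule 2 targets it, but not before a nasal consonant → unchanged [e].
/l/ — not in any rule's target class → [l].
/ʃ/ (between /l/ and /o/): rule 1 targets it, but not between two vowels → unchanged [ʃ].
/o/ (between /ʃ/ and /s/) fails the environment for rule 2, so it stays [o].
/s/ (between /o/ and /m/) is in the target of rule 1 but the environment (between two vowels) is not met → [s].
/m/ stays [m].
/e/ meets the environment for rule 2 (before a nasal consonant) → [ẽ].
/m/ — not in any rule's target class → [m].
/u/ (between /m/ and /f/): rule 2 targets it, but not before a nasal consonant → unchanged [u].
/f/ meets the environment for rule 1 (between two vowels) → [v].
/o/ (word-final): rule 2 targets it, but not before a nasal consonant → unchanged [o].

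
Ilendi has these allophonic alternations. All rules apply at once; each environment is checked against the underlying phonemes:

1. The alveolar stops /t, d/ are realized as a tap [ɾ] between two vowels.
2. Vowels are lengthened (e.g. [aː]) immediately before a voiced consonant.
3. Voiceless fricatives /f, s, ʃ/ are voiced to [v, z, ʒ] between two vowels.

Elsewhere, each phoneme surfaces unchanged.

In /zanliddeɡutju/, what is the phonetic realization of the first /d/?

[d]

/d/ (between /i/ and /d/) is in the target of rule 1 but the environment (between two vowels) is not met → [d].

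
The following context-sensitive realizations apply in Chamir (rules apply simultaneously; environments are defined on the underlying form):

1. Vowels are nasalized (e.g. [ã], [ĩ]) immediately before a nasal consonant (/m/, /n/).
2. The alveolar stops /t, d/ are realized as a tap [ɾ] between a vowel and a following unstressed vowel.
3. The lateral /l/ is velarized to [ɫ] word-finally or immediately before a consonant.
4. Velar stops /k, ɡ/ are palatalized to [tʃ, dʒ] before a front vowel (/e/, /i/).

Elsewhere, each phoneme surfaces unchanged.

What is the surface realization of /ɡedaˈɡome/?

[dʒeɾaˈɡõme]

/ɡ/ — word-initial, before a front vowel — surfaces as [dʒ] (rule 4).
/e/ (between /ɡ/ and /d/): rule 1 targets it, but not before a nasal consonant → unchanged [e].
Rule 2 applies to /d/ (between /e/ and /a/: between a vowel and a following unstressed vowel) → [ɾ].
/a/ (between /d/ and /ɡ/) is in the target of rule 1 but the environment (before a nasal consonant) is not met → [a].
/ɡ/ — between /a/ and /o/; rule 4 does not apply here → [ɡ].
Rule 1 applies to /o/ (between /ɡ/ and /m/: before a nasal consonant) → [õ].
/e/ (word-final): rule 1 targets it, but not before a nasal consonant → unchanged [e].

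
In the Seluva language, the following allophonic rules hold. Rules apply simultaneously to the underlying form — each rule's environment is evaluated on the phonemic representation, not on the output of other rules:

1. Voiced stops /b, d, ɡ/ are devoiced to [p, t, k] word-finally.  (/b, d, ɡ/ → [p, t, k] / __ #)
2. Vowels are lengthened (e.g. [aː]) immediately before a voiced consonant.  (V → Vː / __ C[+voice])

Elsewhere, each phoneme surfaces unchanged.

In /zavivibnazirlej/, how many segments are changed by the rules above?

Segments that undergo a rule: /a/ → [aː] (rule 2); /i/ → [iː] (rule 2); /i/ → [iː] (rule 2); /a/ → [aː] (rule 2); /i/ → [iː] (rule 2); /e/ → [eː] (rule 2).
All other segments surface unchanged.

6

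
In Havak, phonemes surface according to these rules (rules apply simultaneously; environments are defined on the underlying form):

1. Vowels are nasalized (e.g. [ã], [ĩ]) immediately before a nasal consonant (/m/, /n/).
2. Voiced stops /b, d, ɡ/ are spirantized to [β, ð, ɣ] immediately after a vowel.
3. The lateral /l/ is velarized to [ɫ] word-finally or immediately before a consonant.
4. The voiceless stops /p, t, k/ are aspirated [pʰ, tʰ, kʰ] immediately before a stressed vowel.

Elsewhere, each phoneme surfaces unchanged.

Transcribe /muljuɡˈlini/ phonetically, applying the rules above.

[muɫjuɣˈlĩni]

/m/ — not in any rule's target class → [m].
/u/ — between /m/ and /l/; rule 1 does not apply here → [u].
/l/ (between /u/ and /j/): word-finally or immediately before a consonant, so rule 3 applies → [ɫ].
/j/ — not in any rule's target class → [j].
/u/ (between /j/ and /ɡ/) is in the target of rule 1 but the environment (before a nasal consonant) is not met → [u].
/ɡ/ meets the environment for rule 2 (immediately after a vowel) → [ɣ].
/l/ (between /ɡ/ and /i/): rule 3 targets it, but not word-finally or immediately before a consonant → unchanged [l].
Rule 1 applies to /i/ (between /l/ and /n/: before a nasal consonant) → [ĩ].
/n/ (between /i/ and /i/): no rule targets it → [n].
/i/ (word-final) fails the environment for rule 1, so it stays [i].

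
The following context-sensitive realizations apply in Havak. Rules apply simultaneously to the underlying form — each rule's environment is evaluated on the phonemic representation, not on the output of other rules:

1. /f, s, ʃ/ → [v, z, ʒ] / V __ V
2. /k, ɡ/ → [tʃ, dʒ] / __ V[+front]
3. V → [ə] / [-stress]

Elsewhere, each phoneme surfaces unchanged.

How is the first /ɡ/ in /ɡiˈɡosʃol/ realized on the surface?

/ɡ/ — word-initial, before a front vowel — surfaces as [dʒ] (rule 2).

[dʒ]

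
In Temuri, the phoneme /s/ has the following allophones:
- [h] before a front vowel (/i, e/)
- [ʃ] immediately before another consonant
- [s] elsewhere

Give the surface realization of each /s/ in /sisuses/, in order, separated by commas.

[h], [s], [h], [s]

Occurrence 1 (position 1): before a front vowel (/i, e/) → [h].
Occurrence 2 (position 3): no conditioning environment matches → elsewhere allophone [s].
Occurrence 3 (position 5): before a front vowel (/i, e/) → [h].
Occurrence 4 (position 7): no conditioning environment matches → elsewhere allophone [s].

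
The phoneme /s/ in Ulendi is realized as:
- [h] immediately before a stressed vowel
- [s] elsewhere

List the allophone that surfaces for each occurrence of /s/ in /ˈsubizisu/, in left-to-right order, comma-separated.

Occurrence 1 (position 1): immediately before a stressed vowel → [h].
Occurrence 2 (position 7): no conditioning environment matches → elsewhere allophone [s].

[h], [s]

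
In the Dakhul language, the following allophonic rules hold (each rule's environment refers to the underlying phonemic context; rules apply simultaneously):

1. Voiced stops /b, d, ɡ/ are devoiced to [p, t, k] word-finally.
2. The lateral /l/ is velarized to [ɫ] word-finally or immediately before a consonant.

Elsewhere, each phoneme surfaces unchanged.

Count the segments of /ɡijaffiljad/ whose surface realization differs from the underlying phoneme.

2

Segments that undergo a rule: /l/ → [ɫ] (rule 2); /d/ → [t] (rule 1).
All other segments surface unchanged.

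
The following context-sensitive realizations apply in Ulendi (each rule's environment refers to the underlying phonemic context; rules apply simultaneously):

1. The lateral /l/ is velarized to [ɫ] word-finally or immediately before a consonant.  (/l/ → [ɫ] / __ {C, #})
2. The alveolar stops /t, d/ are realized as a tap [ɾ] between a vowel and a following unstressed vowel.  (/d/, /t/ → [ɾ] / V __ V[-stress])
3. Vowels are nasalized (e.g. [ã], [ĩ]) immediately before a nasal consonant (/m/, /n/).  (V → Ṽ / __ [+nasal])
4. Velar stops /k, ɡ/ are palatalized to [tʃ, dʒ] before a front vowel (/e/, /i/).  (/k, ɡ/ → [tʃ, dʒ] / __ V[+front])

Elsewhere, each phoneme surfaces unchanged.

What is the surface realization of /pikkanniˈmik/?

[pikkãnnĩˈmik]

/p/ stays [p].
/i/ (between /p/ and /k/): rule 3 targets it, but not before a nasal consonant → unchanged [i].
/k/ (between /i/ and /k/): rule 4 targets it, but not before a front vowel → unchanged [k].
/k/ (between /k/ and /a/): rule 4 targets it, but not before a front vowel → unchanged [k].
/a/ (between /k/ and /n/): before a nasal consonant, so rule 3 applies → [ã].
/n/ (between /a/ and /n/): no rule targets it → [n].
/n/ (between /n/ and /i/) is unaffected → [n].
Rule 3 applies to /i/ (between /n/ and /m/: before a nasal consonant) → [ĩ].
/m/ (between /i/ and /i/): no rule targets it → [m].
/i/ (between /m/ and /k/): rule 3 targets it, but not before a nasal consonant → unchanged [i].
/k/ — word-final; rule 4 does not apply here → [k].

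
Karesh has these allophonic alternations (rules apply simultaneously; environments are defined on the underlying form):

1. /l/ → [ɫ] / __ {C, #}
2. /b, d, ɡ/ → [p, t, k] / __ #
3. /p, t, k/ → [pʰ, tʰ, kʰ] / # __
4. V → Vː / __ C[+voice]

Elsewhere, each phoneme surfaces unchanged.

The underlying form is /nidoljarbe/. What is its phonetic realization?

[niːdoːɫjaːrbe]

/n/ — not in any rule's target class → [n].
/i/ (between /n/ and /d/) occurs before a voiced consonant → [iː] by rule 4.
/d/ (between /i/ and /o/): rule 2 targets it, but not word-finally → unchanged [d].
/o/ — between /d/ and /l/, before a voiced consonant — surfaces as [oː] (rule 4).
Rule 1 applies to /l/ (between /o/ and /j/: word-finally or immediately before a consonant) → [ɫ].
/j/ stays [j].
/a/ (between /j/ and /r/) occurs before a voiced consonant → [aː] by rule 4.
/r/ stays [r].
/b/ (between /r/ and /e/) fails the environment for rule 2, so it stays [b].
/e/ (word-final): rule 4 targets it, but not before a voiced consonant → unchanged [e].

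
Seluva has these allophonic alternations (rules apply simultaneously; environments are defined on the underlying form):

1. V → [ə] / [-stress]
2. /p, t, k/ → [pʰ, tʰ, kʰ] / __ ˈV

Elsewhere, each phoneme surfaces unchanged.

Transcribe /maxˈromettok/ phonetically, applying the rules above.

/m/ — not in any rule's target class → [m].
/a/ (between /m/ and /x/) occurs in an unstressed syllable → [ə] by rule 1.
/x/ stays [x].
/r/ (between /x/ and /o/) is unaffected → [r].
/o/ (between /r/ and /m/) is in the target of rule 1 but the environment (in an unstressed syllable) is not met → [o].
/m/ (between /o/ and /e/): no rule targets it → [m].
/e/ meets the environment for rule 1 (in an unstressed syllable) → [ə].
/t/ (between /e/ and /t/) fails the environment for rule 2, so it stays [t].
/t/ (between /t/ and /o/): rule 2 targets it, but not immediately before a stressed vowel → unchanged [t].
/o/ (between /t/ and /k/) occurs in an unstressed syllable → [ə] by rule 1.
/k/ — word-final; rule 2 does not apply here → [k].

[məxˈroməttək]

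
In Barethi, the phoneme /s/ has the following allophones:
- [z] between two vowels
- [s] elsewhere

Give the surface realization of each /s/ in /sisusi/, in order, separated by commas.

Occurrence 1 (position 1): no conditioning environment matches → elsewhere allophone [s].
Occurrence 2 (position 3): between two vowels → [z].
Occurrence 3 (position 5): between two vowels → [z].

[s], [z], [z]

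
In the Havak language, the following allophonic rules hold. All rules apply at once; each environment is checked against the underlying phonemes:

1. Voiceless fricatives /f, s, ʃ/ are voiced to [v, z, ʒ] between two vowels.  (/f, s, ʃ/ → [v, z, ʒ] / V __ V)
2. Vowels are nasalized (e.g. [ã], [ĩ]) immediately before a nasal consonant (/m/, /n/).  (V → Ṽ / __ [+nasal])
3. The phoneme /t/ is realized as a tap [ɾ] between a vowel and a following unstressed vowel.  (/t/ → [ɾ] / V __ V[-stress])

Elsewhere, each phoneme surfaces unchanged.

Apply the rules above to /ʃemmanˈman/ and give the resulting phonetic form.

[ʃẽmmãnˈmãn]

/ʃ/ (word-initial) fails the environment for rule 1, so it stays [ʃ].
/e/ meets the environment for rule 2 (before a nasal consonant) → [ẽ].
/m/ — not in any rule's target class → [m].
/m/ (between /m/ and /a/) is unaffected → [m].
Rule 2 applies to /a/ (between /m/ and /n/: before a nasal consonant) → [ã].
/n/ — not in any rule's target class → [n].
/m/ stays [m].
/a/ — between /m/ and /n/, before a nasal consonant — surfaces as [ã] (rule 2).
/n/ stays [n].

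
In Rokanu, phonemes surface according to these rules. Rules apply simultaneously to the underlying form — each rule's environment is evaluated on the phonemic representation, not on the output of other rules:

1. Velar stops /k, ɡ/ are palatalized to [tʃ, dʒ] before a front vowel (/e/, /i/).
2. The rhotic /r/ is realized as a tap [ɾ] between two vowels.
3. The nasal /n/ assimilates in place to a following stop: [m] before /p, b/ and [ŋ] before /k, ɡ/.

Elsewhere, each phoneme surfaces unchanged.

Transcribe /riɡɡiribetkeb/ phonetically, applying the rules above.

[riɡdʒiɾibettʃeb]

/r/ (word-initial) is in the target of rule 2 but the environment (between two vowels) is not met → [r].
/ɡ/ (between /i/ and /ɡ/): rule 1 targets it, but not before a front vowel → unchanged [ɡ].
/ɡ/ — between /ɡ/ and /i/, before a front vowel — surfaces as [dʒ] (rule 1).
Rule 2 applies to /r/ (between /i/ and /i/: between two vowels) → [ɾ].
/k/ — between /t/ and /e/, before a front vowel — surfaces as [tʃ] (rule 1).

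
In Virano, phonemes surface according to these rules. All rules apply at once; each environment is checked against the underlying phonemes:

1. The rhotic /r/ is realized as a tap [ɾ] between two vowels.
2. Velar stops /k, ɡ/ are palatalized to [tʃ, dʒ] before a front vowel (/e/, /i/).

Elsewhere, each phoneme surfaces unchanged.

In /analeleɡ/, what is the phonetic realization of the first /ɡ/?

/ɡ/ (word-final) fails the environment for rule 2, so it stays [ɡ].

[ɡ]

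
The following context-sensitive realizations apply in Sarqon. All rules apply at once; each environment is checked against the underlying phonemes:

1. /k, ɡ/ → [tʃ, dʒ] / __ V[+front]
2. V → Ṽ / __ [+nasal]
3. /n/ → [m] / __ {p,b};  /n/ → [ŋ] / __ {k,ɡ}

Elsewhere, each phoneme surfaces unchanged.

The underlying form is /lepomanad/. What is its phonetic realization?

/l/ (word-initial): no rule targets it → [l].
/e/ (between /l/ and /p/): rule 2 targets it, but not before a nasal consonant → unchanged [e].
/p/ stays [p].
/o/ (between /p/ and /m/): before a nasal consonant, so rule 2 applies → [õ].
/m/ (between /o/ and /a/): no rule targets it → [m].
/a/ meets the environment for rule 2 (before a nasal consonant) → [ã].
/n/ (between /a/ and /a/) is in the target of rule 3 but the environment (before a labial or velar stop) is not met → [n].
/a/ — between /n/ and /d/; rule 2 does not apply here → [a].
/d/ (word-final): no rule targets it → [d].

[lepõmãnad]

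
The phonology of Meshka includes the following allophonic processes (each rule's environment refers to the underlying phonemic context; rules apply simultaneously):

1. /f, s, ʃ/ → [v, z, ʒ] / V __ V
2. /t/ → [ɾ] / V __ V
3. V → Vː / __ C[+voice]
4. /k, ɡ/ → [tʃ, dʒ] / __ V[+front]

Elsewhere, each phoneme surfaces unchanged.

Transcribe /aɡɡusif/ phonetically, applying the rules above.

[aːɡɡuzif]

/a/ (word-initial): before a voiced consonant, so rule 3 applies → [aː].
/ɡ/ (between /a/ and /ɡ/) fails the environment for rule 4, so it stays [ɡ].
/ɡ/ (between /ɡ/ and /u/) fails the environment for rule 4, so it stays [ɡ].
/u/ (between /ɡ/ and /s/) is in the target of rule 3 but the environment (before a voiced consonant) is not met → [u].
/s/ meets the environment for rule 1 (between two vowels) → [z].
/i/ — between /s/ and /f/; rule 3 does not apply here → [i].
/f/ (word-final): rule 1 targets it, but not between two vowels → unchanged [f].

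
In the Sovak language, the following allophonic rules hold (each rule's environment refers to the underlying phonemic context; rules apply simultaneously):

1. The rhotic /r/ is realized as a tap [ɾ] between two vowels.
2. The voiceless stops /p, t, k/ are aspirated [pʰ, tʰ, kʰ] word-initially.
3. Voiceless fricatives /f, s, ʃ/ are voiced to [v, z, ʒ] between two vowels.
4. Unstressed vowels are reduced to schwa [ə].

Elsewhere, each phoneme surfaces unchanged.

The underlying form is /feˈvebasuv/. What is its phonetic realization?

[fəˈvebəzəv]

/f/ (word-initial): rule 3 targets it, but not between two vowels → unchanged [f].
/e/ — between /f/ and /v/, in an unstressed syllable — surfaces as [ə] (rule 4).
/v/ (between /e/ and /e/): no rule targets it → [v].
/e/ (between /v/ and /b/): rule 4 targets it, but not in an unstressed syllable → unchanged [e].
/b/ — not in any rule's target class → [b].
Rule 4 applies to /a/ (between /b/ and /s/: in an unstressed syllable) → [ə].
Rule 3 applies to /s/ (between /a/ and /u/: between two vowels) → [z].
/u/ (between /s/ and /v/): in an unstressed syllable, so rule 4 applies → [ə].
/v/ stays [v].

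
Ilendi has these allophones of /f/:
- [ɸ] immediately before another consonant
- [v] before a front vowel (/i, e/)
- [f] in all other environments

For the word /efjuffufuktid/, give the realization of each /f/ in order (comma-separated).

[ɸ], [ɸ], [f], [f]

Occurrence 1 (position 2): immediately before another consonant → [ɸ].
Occurrence 2 (position 5): immediately before another consonant → [ɸ].
Occurrence 3 (position 6): no conditioning environment matches → elsewhere allophone [f].
Occurrence 4 (position 8): no conditioning environment matches → elsewhere allophone [f].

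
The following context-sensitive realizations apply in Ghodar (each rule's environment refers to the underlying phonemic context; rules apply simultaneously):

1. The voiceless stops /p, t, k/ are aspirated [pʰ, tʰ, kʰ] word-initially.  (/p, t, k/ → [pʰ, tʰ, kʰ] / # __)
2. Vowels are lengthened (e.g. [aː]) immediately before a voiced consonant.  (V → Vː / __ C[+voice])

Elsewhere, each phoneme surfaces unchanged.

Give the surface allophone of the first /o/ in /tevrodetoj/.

[oː]

/o/ (between /r/ and /d/): before a voiced consonant, so rule 2 applies → [oː].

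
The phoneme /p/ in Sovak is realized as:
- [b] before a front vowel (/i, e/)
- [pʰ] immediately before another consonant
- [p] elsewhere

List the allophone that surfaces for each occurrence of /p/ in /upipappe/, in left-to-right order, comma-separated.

Occurrence 1 (position 2): before a front vowel (/i, e/) → [b].
Occurrence 2 (position 4): no conditioning environment matches → elsewhere allophone [p].
Occurrence 3 (position 6): immediately before another consonant → [pʰ].
Occurrence 4 (position 7): before a front vowel (/i, e/) → [b].

[b], [p], [pʰ], [b]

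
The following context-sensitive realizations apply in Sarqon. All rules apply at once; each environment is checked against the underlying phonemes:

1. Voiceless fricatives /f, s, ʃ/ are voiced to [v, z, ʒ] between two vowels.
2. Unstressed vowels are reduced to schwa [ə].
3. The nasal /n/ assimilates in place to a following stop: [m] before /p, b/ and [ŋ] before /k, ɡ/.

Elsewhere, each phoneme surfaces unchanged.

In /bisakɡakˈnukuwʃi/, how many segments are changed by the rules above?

Segments that undergo a rule: /i/ → [ə] (rule 2); /s/ → [z] (rule 1); /a/ → [ə] (rule 2); /a/ → [ə] (rule 2); /u/ → [ə] (rule 2); /i/ → [ə] (rule 2).
All other segments surface unchanged.

6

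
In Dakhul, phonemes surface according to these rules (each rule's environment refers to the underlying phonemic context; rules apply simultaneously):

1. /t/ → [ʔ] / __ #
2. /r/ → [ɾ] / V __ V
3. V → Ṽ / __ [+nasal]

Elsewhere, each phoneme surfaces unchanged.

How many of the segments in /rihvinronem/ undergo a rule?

3

Segments that undergo a rule: /i/ → [ĩ] (rule 3); /o/ → [õ] (rule 3); /e/ → [ẽ] (rule 3).
All other segments surface unchanged.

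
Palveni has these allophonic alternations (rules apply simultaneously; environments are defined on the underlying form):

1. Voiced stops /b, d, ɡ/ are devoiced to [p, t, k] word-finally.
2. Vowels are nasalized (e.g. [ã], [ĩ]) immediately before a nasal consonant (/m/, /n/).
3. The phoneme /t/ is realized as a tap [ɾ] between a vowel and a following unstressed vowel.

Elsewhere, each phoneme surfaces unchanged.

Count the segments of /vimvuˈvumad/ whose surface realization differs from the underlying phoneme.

3

Segments that undergo a rule: /i/ → [ĩ] (rule 2); /u/ → [ũ] (rule 2); /d/ → [t] (rule 1).
All other segments surface unchanged.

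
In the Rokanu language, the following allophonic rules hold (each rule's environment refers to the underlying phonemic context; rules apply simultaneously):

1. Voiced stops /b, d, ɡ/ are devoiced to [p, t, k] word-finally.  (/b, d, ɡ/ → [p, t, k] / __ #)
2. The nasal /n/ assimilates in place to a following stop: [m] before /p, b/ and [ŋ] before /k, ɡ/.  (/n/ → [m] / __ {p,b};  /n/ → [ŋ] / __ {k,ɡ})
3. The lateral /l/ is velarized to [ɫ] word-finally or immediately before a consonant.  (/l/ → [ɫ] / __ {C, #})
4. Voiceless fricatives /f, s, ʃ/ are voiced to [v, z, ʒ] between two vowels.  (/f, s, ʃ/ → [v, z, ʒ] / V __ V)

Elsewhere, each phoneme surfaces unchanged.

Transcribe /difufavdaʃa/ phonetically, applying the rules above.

[divuvavdaʒa]

/d/ — word-initial; rule 1 does not apply here → [d].
/i/ (between /d/ and /f/) is unaffected → [i].
/f/ (between /i/ and /u/) occurs between two vowels → [v] by rule 4.
/u/ stays [u].
/f/ (between /u/ and /a/) occurs between two vowels → [v] by rule 4.
/a/ — not in any rule's target class → [a].
/v/ (between /a/ and /d/) is unaffected → [v].
/d/ (between /v/ and /a/) is in the target of rule 1 but the environment (word-finally) is not met → [d].
/a/ stays [a].
Rule 4 applies to /ʃ/ (between /a/ and /a/: between two vowels) → [ʒ].
/a/ — not in any rule's target class → [a].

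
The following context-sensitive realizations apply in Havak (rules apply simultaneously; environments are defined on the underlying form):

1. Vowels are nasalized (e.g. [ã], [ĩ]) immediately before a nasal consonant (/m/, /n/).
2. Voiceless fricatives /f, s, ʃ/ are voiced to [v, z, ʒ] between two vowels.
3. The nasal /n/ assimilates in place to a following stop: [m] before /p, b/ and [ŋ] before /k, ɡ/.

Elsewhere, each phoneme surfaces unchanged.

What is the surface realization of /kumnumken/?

/k/ (word-initial) is unaffected → [k].
Rule 1 applies to /u/ (between /k/ and /m/: before a nasal consonant) → [ũ].
/m/ stays [m].
/n/ (between /m/ and /u/) is in the target of rule 3 but the environment (before a labial or velar stop) is not met → [n].
/u/ — between /n/ and /m/, before a nasal consonant — surfaces as [ũ] (rule 1).
/m/ (between /u/ and /k/): no rule targets it → [m].
/k/ (between /m/ and /e/): no rule targets it → [k].
Rule 1 applies to /e/ (between /k/ and /n/: before a nasal consonant) → [ẽ].
/n/ — word-final; rule 3 does not apply here → [n].

[kũmnũmkẽn]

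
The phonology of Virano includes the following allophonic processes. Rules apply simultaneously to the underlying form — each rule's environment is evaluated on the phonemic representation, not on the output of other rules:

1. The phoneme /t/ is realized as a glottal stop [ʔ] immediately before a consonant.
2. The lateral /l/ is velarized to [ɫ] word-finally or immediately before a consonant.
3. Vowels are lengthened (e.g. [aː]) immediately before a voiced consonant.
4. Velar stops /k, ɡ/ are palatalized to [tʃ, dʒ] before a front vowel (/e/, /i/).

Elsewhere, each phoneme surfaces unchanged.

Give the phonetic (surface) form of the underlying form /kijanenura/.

[tʃiːjaːneːnuːra]

/k/ meets the environment for rule 4 (before a front vowel) → [tʃ].
/i/ (between /k/ and /j/) occurs before a voiced consonant → [iː] by rule 3.
/j/ stays [j].
Rule 3 applies to /a/ (between /j/ and /n/: before a voiced consonant) → [aː].
/n/ — not in any rule's target class → [n].
/e/ meets the environment for rule 3 (before a voiced consonant) → [eː].
/n/ — not in any rule's target class → [n].
/u/ — between /n/ and /r/, before a voiced consonant — surfaces as [uː] (rule 3).
/r/ — not in any rule's target class → [r].
/a/ (word-final) fails the environment for rule 3, so it stays [a].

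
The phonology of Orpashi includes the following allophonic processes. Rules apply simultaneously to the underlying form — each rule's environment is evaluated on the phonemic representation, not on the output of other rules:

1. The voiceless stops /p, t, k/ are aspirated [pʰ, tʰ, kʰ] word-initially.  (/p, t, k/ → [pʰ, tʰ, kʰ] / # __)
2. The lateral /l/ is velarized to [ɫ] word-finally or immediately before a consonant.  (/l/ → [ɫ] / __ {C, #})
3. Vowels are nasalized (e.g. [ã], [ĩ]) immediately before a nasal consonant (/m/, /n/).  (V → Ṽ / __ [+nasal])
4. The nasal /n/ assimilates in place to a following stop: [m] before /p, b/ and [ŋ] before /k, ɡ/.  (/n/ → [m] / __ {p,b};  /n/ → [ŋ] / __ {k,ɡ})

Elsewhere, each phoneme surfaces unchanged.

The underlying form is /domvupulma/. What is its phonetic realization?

/d/ (word-initial): no rule targets it → [d].
/o/ (between /d/ and /m/): before a nasal consonant, so rule 3 applies → [õ].
/m/ stays [m].
/v/ — not in any rule's target class → [v].
/u/ (between /v/ and /p/) is in the target of rule 3 but the environment (before a nasal consonant) is not met → [u].
/p/ (between /u/ and /u/) is in the target of rule 1 but the environment (word-initially) is not met → [p].
/u/ (between /p/ and /l/) fails the environment for rule 3, so it stays [u].
/l/ (between /u/ and /m/) occurs word-finally or immediately before a consonant → [ɫ] by rule 2.
/m/ — not in any rule's target class → [m].
/a/ (word-final): rule 3 targets it, but not before a nasal consonant → unchanged [a].

[dõmvupuɫma]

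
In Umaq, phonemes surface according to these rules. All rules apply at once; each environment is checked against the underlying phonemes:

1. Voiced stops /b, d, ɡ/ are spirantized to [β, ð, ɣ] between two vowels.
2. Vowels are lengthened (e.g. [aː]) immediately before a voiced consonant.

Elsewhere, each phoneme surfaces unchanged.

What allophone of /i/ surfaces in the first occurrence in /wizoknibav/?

[iː]

/i/ (between /w/ and /z/) occurs before a voiced consonant → [iː] by rule 2.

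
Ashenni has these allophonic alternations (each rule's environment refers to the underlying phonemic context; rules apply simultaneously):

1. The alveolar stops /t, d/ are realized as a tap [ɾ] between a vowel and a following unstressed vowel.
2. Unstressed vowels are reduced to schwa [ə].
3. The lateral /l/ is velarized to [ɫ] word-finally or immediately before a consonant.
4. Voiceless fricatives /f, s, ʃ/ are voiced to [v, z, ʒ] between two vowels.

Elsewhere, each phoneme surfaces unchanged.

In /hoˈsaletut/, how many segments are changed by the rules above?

5

Segments that undergo a rule: /o/ → [ə] (rule 2); /s/ → [z] (rule 4); /e/ → [ə] (rule 2); /t/ → [ɾ] (rule 1); /u/ → [ə] (rule 2).
All other segments surface unchanged.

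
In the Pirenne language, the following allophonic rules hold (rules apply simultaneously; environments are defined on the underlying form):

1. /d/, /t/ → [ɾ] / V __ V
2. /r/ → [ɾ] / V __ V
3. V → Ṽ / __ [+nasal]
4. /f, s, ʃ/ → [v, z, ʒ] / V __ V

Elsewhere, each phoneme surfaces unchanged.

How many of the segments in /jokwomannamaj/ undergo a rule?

Segments that undergo a rule: /o/ → [õ] (rule 3); /a/ → [ã] (rule 3); /a/ → [ã] (rule 3).
All other segments surface unchanged.

3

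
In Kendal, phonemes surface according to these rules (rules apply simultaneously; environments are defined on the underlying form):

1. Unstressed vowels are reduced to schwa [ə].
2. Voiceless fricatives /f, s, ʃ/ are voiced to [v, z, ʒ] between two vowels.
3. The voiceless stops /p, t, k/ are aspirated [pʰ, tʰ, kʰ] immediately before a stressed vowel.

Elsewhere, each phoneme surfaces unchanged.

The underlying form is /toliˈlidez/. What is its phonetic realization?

[tələˈlidəz]

/t/ (word-initial) is in the target of rule 3 but the environment (immediately before a stressed vowel) is not met → [t].
/o/ meets the environment for rule 1 (in an unstressed syllable) → [ə].
/l/ (between /o/ and /i/): no rule targets it → [l].
Rule 1 applies to /i/ (between /l/ and /l/: in an unstressed syllable) → [ə].
/l/ stays [l].
/i/ — between /l/ and /d/; rule 1 does not apply here → [i].
/d/ (between /i/ and /e/) is unaffected → [d].
/e/ meets the environment for rule 1 (in an unstressed syllable) → [ə].
/z/ — not in any rule's target class → [z].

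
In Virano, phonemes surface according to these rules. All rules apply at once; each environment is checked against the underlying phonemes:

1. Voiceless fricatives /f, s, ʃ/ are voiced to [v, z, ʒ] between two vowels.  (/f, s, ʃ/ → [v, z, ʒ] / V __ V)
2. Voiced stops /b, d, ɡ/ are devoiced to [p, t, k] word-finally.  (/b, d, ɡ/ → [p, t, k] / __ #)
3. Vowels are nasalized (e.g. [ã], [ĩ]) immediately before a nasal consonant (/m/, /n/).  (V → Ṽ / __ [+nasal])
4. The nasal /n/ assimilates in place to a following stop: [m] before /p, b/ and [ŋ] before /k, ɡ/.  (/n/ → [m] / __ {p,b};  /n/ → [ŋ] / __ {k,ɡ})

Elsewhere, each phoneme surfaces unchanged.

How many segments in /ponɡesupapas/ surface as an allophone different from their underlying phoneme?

3

Segments that undergo a rule: /o/ → [õ] (rule 3); /n/ → [ŋ] (rule 4); /s/ → [z] (rule 1).
All other segments surface unchanged.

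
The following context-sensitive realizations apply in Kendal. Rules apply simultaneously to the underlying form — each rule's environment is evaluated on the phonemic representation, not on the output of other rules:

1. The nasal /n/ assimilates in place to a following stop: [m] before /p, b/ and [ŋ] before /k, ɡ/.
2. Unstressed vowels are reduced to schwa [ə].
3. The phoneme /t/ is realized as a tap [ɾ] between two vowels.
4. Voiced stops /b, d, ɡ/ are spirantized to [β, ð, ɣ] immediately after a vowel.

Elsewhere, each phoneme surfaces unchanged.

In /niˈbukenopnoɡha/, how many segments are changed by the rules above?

Segments that undergo a rule: /i/ → [ə] (rule 2); /b/ → [β] (rule 4); /e/ → [ə] (rule 2); /o/ → [ə] (rule 2); /o/ → [ə] (rule 2); /ɡ/ → [ɣ] (rule 4); /a/ → [ə] (rule 2).
All other segments surface unchanged.

7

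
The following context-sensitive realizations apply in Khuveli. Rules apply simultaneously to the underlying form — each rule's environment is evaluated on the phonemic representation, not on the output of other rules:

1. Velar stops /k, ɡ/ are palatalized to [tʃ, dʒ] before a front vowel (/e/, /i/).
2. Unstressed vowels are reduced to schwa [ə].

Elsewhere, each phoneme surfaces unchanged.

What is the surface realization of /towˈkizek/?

[təwˈtʃizək]

/t/ stays [t].
/o/ (between /t/ and /w/): in an unstressed syllable, so rule 2 applies → [ə].
/w/ — not in any rule's target class → [w].
Rule 1 applies to /k/ (between /w/ and /i/: before a front vowel) → [tʃ].
/i/ (between /k/ and /z/): rule 2 targets it, but not in an unstressed syllable → unchanged [i].
/z/ (between /i/ and /e/) is unaffected → [z].
/e/ — between /z/ and /k/, in an unstressed syllable — surfaces as [ə] (rule 2).
/k/ (word-final) is in the target of rule 1 but the environment (before a front vowel) is not met → [k].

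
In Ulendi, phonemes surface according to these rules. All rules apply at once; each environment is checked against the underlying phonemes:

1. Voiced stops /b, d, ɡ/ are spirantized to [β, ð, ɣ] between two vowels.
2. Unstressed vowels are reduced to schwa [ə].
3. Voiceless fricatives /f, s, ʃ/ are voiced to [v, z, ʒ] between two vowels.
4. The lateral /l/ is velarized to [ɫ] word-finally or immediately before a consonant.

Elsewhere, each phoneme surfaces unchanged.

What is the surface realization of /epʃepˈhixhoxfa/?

/e/ (word-initial): in an unstressed syllable, so rule 2 applies → [ə].
/p/ stays [p].
/ʃ/ (between /p/ and /e/) is in the target of rule 3 but the environment (between two vowels) is not met → [ʃ].
Rule 2 applies to /e/ (between /ʃ/ and /p/: in an unstressed syllable) → [ə].
/p/ (between /e/ and /h/): no rule targets it → [p].
/h/ — not in any rule's target class → [h].
/i/ (between /h/ and /x/): rule 2 targets it, but not in an unstressed syllable → unchanged [i].
/x/ stays [x].
/h/ stays [h].
Rule 2 applies to /o/ (between /h/ and /x/: in an unstressed syllable) → [ə].
/x/ (between /o/ and /f/) is unaffected → [x].
/f/ — between /x/ and /a/; rule 3 does not apply here → [f].
/a/ meets the environment for rule 2 (in an unstressed syllable) → [ə].

[əpʃəpˈhixhəxfə]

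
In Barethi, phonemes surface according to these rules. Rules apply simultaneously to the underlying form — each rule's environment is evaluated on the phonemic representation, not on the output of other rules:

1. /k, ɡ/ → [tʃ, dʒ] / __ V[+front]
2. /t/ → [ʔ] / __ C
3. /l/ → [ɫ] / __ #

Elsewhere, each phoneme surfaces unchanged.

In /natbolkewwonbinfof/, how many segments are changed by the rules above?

Segments that undergo a rule: /t/ → [ʔ] (rule 2); /k/ → [tʃ] (rule 1).
All other segments surface unchanged.

2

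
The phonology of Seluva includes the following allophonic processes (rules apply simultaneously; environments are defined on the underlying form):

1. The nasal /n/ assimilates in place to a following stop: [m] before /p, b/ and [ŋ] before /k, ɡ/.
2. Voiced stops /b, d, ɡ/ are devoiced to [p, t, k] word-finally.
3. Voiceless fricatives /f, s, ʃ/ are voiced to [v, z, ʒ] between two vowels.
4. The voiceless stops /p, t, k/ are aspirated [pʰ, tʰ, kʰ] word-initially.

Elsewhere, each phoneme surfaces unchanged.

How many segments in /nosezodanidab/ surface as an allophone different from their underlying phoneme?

Segments that undergo a rule: /s/ → [z] (rule 3); /b/ → [p] (rule 2).
All other segments surface unchanged.

2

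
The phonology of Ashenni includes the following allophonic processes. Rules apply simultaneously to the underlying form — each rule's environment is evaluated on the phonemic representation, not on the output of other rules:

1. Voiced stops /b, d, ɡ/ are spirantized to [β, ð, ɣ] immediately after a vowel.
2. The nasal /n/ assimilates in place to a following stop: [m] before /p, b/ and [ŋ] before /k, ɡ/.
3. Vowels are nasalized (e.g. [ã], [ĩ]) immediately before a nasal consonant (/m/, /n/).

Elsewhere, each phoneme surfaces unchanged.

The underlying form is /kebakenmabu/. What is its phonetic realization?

/k/ stays [k].
/e/ (between /k/ and /b/) fails the environment for rule 3, so it stays [e].
/b/ (between /e/ and /a/): immediately after a vowel, so rule 1 applies → [β].
/a/ (between /b/ and /k/) fails the environment for rule 3, so it stays [a].
/k/ (between /a/ and /e/): no rule targets it → [k].
/e/ meets the environment for rule 3 (before a nasal consonant) → [ẽ].
/n/ (between /e/ and /m/) is in the target of rule 2 but the environment (before a labial or velar stop) is not met → [n].
/m/ (between /n/ and /a/): no rule targets it → [m].
/a/ (between /m/ and /b/): rule 3 targets it, but not before a nasal consonant → unchanged [a].
/b/ (between /a/ and /u/): immediately after a vowel, so rule 1 applies → [β].
/u/ (word-final) is in the target of rule 3 but the environment (before a nasal consonant) is not met → [u].

[keβakẽnmaβu]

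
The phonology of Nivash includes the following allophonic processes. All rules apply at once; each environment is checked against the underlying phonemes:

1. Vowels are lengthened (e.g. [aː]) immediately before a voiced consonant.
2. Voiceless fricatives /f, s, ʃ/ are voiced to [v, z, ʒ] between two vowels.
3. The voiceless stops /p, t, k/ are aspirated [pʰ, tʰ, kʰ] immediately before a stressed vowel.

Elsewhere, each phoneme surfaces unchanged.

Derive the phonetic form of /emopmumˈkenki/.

/e/ (word-initial): before a voiced consonant, so rule 1 applies → [eː].
/m/ stays [m].
/o/ (between /m/ and /p/): rule 1 targets it, but not before a voiced consonant → unchanged [o].
/p/ (between /o/ and /m/): rule 3 targets it, but not immediately before a stressed vowel → unchanged [p].
/m/ (between /p/ and /u/): no rule targets it → [m].
/u/ meets the environment for rule 1 (before a voiced consonant) → [uː].
/m/ (between /u/ and /k/) is unaffected → [m].
Rule 3 applies to /k/ (between /m/ and /e/: immediately before a stressed vowel) → [kʰ].
/e/ (between /k/ and /n/): before a voiced consonant, so rule 1 applies → [eː].
/n/ (between /e/ and /k/): no rule targets it → [n].
/k/ — between /n/ and /i/; rule 3 does not apply here → [k].
/i/ (word-final) fails the environment for rule 1, so it stays [i].

[eːmopmuːmˈkʰeːnki]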